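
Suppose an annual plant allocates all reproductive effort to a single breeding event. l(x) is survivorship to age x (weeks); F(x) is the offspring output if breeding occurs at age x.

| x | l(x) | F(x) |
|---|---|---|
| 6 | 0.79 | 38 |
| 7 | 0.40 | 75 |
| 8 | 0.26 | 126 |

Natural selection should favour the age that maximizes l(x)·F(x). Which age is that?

8

Expected offspring if breeding at age x = l(x) × F(x):
  age 6: 0.79 × 38 = 30.020
  age 7: 0.40 × 75 = 30.000
  age 8: 0.26 × 126 = 32.760
Maximum at age 8 (32.760).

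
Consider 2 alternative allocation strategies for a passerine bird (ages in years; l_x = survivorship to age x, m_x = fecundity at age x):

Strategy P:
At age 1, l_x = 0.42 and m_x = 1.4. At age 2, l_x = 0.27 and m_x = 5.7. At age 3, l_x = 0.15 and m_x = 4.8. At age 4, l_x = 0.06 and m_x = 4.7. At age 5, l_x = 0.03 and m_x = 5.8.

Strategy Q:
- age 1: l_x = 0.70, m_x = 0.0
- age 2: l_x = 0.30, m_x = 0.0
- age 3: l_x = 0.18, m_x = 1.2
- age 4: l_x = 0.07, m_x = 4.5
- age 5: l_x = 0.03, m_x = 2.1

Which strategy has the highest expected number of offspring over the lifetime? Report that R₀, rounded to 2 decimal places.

3.30

Strategy P: R₀ = 0.42×1.4 + 0.27×5.7 + 0.15×4.8 + 0.06×4.7 + 0.03×5.8 = 3.3030
Strategy Q: R₀ = 0.70×0.0 + 0.30×0.0 + 0.18×1.2 + 0.07×4.5 + 0.03×2.1 = 0.5940
Highest R₀: strategy P with 3.3030.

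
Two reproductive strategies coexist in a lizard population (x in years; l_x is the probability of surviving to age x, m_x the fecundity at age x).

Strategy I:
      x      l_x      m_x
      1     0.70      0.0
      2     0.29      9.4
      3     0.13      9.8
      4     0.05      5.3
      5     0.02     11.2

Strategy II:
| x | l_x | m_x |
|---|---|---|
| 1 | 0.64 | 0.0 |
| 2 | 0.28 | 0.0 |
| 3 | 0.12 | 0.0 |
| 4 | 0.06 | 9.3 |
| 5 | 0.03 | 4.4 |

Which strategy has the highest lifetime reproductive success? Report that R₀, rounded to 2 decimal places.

4.49

Strategy I: R₀ = 0.70×0.0 + 0.29×9.4 + 0.13×9.8 + 0.05×5.3 + 0.02×11.2 = 4.4890
Strategy II: R₀ = 0.64×0.0 + 0.28×0.0 + 0.12×0.0 + 0.06×9.3 + 0.03×4.4 = 0.6900
Highest R₀: strategy I with 4.4890.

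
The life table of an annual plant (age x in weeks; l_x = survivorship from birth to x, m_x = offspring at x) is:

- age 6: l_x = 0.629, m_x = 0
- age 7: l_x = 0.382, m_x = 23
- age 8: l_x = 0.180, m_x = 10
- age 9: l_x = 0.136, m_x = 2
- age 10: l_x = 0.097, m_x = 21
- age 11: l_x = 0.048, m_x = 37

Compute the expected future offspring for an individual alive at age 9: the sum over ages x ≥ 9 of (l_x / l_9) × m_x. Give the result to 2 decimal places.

l_9 = 0.136. Conditional survival from age 9 to x is l_x / l_9.
  x=9: (0.136/0.136) × 2 = 2.0000
  x=10: (0.097/0.136) × 21 = 14.9779
  x=11: (0.048/0.136) × 37 = 13.0588
Sum = 2.0000 + 14.9779 + 13.0588 = 30.0368

30.04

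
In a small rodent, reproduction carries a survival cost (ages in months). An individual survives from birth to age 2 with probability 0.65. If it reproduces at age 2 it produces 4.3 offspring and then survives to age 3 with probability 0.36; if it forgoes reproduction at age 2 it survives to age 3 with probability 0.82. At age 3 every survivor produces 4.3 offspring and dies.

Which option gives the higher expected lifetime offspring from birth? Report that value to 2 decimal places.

breed at age 2: R₀ = 0.65 × (4.3 + 0.36 × 4.3) = 0.65 × 5.8480 = 3.8012
delay to age 3: R₀ = 0.65 × (0.82 × 4.3) = 0.65 × 3.5260 = 2.2919
Higher: breed at age 2 (3.8012).

3.80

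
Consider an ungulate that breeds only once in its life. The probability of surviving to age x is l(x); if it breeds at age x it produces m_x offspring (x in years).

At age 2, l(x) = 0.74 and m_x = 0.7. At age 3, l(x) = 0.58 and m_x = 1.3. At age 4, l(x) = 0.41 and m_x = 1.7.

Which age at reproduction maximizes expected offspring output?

Expected offspring if breeding at age x = l(x) × m_x:
  age 2: 0.74 × 0.7 = 0.518
  age 3: 0.58 × 1.3 = 0.754
  age 4: 0.41 × 1.7 = 0.697
Maximum at age 3 (0.754).

3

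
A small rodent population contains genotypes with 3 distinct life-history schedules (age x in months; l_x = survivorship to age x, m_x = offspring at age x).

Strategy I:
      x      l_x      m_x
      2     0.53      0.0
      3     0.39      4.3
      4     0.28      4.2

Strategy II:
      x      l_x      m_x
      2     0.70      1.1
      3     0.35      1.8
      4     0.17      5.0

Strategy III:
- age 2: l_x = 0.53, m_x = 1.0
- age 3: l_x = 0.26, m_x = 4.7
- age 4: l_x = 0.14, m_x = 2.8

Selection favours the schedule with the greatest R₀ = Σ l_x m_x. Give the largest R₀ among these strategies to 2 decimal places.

Strategy I: R₀ = 0.53×0.0 + 0.39×4.3 + 0.28×4.2 = 2.8530
Strategy II: R₀ = 0.70×1.1 + 0.35×1.8 + 0.17×5.0 = 2.2500
Strategy III: R₀ = 0.53×1.0 + 0.26×4.7 + 0.14×2.8 = 2.1440
Highest R₀: strategy I with 2.8530.

2.85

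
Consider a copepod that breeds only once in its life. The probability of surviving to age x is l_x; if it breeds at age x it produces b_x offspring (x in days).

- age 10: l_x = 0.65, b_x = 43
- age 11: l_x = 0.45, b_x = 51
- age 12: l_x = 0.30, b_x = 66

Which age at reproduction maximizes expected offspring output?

Expected offspring if breeding at age x = l_x × b_x:
  age 10: 0.65 × 43 = 27.950
  age 11: 0.45 × 51 = 22.950
  age 12: 0.30 × 66 = 19.800
Maximum at age 10 (27.950).

10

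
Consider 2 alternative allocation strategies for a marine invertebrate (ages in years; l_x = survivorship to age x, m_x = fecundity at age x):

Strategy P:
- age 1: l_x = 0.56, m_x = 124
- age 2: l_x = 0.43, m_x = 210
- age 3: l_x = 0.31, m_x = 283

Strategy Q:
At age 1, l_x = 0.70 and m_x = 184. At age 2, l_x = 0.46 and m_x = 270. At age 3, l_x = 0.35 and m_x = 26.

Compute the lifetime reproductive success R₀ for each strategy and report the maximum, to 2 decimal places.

Strategy P: R₀ = 0.56×124 + 0.43×210 + 0.31×283 = 247.4700
Strategy Q: R₀ = 0.70×184 + 0.46×270 + 0.35×26 = 262.1000
Highest R₀: strategy Q with 262.1000.

262.10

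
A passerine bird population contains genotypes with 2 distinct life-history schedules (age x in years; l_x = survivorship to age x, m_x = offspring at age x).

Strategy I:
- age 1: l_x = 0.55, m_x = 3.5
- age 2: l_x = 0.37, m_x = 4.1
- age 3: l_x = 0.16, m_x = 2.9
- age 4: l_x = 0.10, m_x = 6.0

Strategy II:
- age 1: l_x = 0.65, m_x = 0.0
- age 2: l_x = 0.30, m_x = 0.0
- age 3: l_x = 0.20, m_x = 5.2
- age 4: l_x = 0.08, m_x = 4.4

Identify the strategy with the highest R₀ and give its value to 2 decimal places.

4.51

Strategy I: R₀ = 0.55×3.5 + 0.37×4.1 + 0.16×2.9 + 0.10×6.0 = 4.5060
Strategy II: R₀ = 0.65×0.0 + 0.30×0.0 + 0.20×5.2 + 0.08×4.4 = 1.3920
Highest R₀: strategy I with 4.5060.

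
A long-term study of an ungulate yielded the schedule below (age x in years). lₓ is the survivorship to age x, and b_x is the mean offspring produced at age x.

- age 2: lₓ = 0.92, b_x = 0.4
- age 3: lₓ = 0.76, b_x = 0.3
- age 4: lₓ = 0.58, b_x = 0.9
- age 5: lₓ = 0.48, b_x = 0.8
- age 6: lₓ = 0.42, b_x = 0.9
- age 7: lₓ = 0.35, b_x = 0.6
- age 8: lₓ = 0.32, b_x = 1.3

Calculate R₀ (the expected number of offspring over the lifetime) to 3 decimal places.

R₀ = Σ lₓ b_x:
  age 2: 0.92 × 0.4 = 0.3680
  age 3: 0.76 × 0.3 = 0.2280
  age 4: 0.58 × 0.9 = 0.5220
  age 5: 0.48 × 0.8 = 0.3840
  age 6: 0.42 × 0.9 = 0.3780
  age 7: 0.35 × 0.6 = 0.2100
  age 8: 0.32 × 1.3 = 0.4160
R₀ = 0.3680 + 0.2280 + 0.5220 + 0.3840 + 0.3780 + 0.2100 + 0.4160 = 2.5060

2.506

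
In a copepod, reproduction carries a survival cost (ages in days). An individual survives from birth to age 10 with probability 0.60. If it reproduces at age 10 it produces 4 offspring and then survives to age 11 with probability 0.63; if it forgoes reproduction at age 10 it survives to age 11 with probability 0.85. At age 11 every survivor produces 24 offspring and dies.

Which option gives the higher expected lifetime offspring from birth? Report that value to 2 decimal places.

breed at age 10: R₀ = 0.60 × (4 + 0.63 × 24) = 0.60 × 19.1200 = 11.4720
delay to age 11: R₀ = 0.60 × (0.85 × 24) = 0.60 × 20.4000 = 12.2400
Higher: delay to age 11 (12.2400).

12.24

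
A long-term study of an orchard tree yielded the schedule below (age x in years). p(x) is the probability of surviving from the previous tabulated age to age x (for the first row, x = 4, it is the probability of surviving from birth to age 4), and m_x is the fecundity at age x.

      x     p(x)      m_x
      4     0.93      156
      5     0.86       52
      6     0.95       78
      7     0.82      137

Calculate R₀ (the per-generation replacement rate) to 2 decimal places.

331.29

Survivorship from birth: l_x = p_4·p_5·…·p_x.
  l_4 = 0.93000
  l_5 = 0.79980
  l_6 = 0.75981
  l_7 = 0.62304
R₀ = Σ l_x m_x:
  age 4: 0.93000 × 156 = 145.0800
  age 5: 0.79980 × 52 = 41.5896
  age 6: 0.75981 × 78 = 59.2652
  age 7: 0.62304 × 137 = 85.3565
R₀ = 145.0800 + 41.5896 + 59.2652 + 85.3565 = 331.2913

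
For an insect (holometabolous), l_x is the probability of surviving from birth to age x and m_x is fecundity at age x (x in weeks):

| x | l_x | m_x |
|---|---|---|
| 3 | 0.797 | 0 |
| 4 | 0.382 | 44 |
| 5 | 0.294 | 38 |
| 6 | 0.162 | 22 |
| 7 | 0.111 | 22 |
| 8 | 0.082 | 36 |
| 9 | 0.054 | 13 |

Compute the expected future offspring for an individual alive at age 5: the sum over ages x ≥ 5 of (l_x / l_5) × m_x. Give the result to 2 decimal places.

l_5 = 0.294. Conditional survival from age 5 to x is l_x / l_5.
  x=5: (0.294/0.294) × 38 = 38.0000
  x=6: (0.162/0.294) × 22 = 12.1224
  x=7: (0.111/0.294) × 22 = 8.3061
  x=8: (0.082/0.294) × 36 = 10.0408
  x=9: (0.054/0.294) × 13 = 2.3878
Sum = 38.0000 + 12.1224 + 8.3061 + 10.0408 + 2.3878 = 70.8571

70.86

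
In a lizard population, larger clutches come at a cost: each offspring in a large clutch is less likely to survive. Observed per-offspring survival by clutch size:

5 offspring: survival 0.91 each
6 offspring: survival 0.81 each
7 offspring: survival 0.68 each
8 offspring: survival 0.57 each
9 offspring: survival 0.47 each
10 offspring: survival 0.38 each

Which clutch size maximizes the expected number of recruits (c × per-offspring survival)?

6

Expected recruits = c × s(c):
  c=5: 5 × 0.91 = 4.550
  c=6: 6 × 0.81 = 4.860
  c=7: 7 × 0.68 = 4.760
  c=8: 8 × 0.57 = 4.560
  c=9: 9 × 0.47 = 4.230
  c=10: 10 × 0.38 = 3.800
Maximum at c = 6 (4.860 recruits).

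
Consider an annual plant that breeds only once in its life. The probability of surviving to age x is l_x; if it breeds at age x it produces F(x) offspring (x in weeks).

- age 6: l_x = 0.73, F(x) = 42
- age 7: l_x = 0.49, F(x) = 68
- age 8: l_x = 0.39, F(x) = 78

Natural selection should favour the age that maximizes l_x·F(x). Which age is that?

7

Expected offspring if breeding at age x = l_x × F(x):
  age 6: 0.73 × 42 = 30.660
  age 7: 0.49 × 68 = 33.320
  age 8: 0.39 × 78 = 30.420
Maximum at age 7 (33.320).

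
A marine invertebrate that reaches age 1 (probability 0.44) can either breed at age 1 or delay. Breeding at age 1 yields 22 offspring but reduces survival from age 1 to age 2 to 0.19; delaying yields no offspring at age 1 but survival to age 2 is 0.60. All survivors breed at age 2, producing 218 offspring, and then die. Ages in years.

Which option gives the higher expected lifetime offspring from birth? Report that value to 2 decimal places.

breed at age 1: R₀ = 0.44 × (22 + 0.19 × 218) = 0.44 × 63.4200 = 27.9048
delay to age 2: R₀ = 0.44 × (0.60 × 218) = 0.44 × 130.8000 = 57.5520
Higher: delay to age 2 (57.5520).

57.55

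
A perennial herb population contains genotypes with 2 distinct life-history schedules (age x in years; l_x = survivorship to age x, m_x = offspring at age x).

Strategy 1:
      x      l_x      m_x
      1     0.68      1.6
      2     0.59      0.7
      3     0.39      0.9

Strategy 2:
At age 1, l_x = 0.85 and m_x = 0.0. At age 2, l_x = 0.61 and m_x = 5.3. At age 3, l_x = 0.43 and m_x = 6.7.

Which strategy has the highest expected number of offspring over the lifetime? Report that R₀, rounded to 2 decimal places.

Strategy 1: R₀ = 0.68×1.6 + 0.59×0.7 + 0.39×0.9 = 1.8520
Strategy 2: R₀ = 0.85×0.0 + 0.61×5.3 + 0.43×6.7 = 6.1140
Highest R₀: strategy 2 with 6.1140.

6.11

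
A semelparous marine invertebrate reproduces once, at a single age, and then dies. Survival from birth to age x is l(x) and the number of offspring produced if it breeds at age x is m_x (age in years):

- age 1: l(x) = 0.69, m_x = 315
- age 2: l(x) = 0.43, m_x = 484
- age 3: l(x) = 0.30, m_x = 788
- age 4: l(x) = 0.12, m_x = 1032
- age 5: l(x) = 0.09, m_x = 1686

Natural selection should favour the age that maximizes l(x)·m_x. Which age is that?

Expected offspring if breeding at age x = l(x) × m_x:
  age 1: 0.69 × 315 = 217.350
  age 2: 0.43 × 484 = 208.120
  age 3: 0.30 × 788 = 236.400
  age 4: 0.12 × 1032 = 123.840
  age 5: 0.09 × 1686 = 151.740
Maximum at age 3 (236.400).

3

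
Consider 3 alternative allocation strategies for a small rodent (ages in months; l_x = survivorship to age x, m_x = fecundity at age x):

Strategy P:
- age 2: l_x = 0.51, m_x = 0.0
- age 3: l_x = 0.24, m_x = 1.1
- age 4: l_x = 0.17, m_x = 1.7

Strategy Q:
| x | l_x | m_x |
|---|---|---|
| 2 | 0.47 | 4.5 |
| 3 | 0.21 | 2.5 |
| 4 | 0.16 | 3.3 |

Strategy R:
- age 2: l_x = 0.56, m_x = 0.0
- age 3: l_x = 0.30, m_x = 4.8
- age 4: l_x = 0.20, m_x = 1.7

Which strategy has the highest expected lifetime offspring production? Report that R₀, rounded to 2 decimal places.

3.17

Strategy P: R₀ = 0.51×0.0 + 0.24×1.1 + 0.17×1.7 = 0.5530
Strategy Q: R₀ = 0.47×4.5 + 0.21×2.5 + 0.16×3.3 = 3.1680
Strategy R: R₀ = 0.56×0.0 + 0.30×4.8 + 0.20×1.7 = 1.7800
Highest R₀: strategy Q with 3.1680.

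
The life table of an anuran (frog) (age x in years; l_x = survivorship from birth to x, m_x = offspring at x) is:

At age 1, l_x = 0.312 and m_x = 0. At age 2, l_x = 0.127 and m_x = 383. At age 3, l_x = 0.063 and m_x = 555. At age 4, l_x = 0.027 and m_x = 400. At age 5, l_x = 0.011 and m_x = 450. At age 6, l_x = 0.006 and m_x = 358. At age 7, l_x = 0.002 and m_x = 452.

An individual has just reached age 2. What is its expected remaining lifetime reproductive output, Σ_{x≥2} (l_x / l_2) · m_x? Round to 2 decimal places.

806.36

l_2 = 0.127. Conditional survival from age 2 to x is l_x / l_2.
  x=2: (0.127/0.127) × 383 = 383.0000
  x=3: (0.063/0.127) × 555 = 275.3150
  x=4: (0.027/0.127) × 400 = 85.0394
  x=5: (0.011/0.127) × 450 = 38.9764
  x=6: (0.006/0.127) × 358 = 16.9134
  x=7: (0.002/0.127) × 452 = 7.1181
Sum = 383.0000 + 275.3150 + 85.0394 + 38.9764 + 16.9134 + 7.1181 = 806.3622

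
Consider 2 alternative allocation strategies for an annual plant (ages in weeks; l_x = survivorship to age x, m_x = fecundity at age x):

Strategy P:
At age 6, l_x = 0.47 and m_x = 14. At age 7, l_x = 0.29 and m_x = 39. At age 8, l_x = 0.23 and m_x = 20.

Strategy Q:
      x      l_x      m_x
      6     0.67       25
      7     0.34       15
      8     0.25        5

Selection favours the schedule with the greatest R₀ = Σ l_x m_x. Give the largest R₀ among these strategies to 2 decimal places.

23.10

Strategy P: R₀ = 0.47×14 + 0.29×39 + 0.23×20 = 22.4900
Strategy Q: R₀ = 0.67×25 + 0.34×15 + 0.25×5 = 23.1000
Highest R₀: strategy Q with 23.1000.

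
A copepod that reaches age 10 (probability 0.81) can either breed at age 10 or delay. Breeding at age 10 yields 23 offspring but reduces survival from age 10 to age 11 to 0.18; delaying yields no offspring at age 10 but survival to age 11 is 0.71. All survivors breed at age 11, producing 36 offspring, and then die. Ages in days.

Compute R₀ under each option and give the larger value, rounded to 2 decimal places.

23.88

breed at age 10: R₀ = 0.81 × (23 + 0.18 × 36) = 0.81 × 29.4800 = 23.8788
delay to age 11: R₀ = 0.81 × (0.71 × 36) = 0.81 × 25.5600 = 20.7036
Higher: breed at age 10 (23.8788).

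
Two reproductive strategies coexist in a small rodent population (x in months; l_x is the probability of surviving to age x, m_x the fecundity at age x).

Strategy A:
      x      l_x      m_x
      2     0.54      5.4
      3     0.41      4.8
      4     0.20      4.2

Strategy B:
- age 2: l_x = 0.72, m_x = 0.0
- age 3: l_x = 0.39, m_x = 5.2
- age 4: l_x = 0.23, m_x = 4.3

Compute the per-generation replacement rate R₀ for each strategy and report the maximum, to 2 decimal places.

Strategy A: R₀ = 0.54×5.4 + 0.41×4.8 + 0.20×4.2 = 5.7240
Strategy B: R₀ = 0.72×0.0 + 0.39×5.2 + 0.23×4.3 = 3.0170
Highest R₀: strategy A with 5.7240.

5.72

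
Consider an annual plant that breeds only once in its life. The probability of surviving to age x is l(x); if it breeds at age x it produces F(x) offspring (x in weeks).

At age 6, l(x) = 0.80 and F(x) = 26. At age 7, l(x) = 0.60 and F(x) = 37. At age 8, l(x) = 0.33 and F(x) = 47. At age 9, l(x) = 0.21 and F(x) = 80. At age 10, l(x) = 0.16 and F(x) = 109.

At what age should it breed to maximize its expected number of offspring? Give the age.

Expected offspring if breeding at age x = l(x) × F(x):
  age 6: 0.80 × 26 = 20.800
  age 7: 0.60 × 37 = 22.200
  age 8: 0.33 × 47 = 15.510
  age 9: 0.21 × 80 = 16.800
  age 10: 0.16 × 109 = 17.440
Maximum at age 7 (22.200).

7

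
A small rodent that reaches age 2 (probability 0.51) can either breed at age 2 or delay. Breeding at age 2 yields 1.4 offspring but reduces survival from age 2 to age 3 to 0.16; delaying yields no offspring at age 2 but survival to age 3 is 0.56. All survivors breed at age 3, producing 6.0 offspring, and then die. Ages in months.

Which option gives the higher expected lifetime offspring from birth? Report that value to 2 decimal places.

breed at age 2: R₀ = 0.51 × (1.4 + 0.16 × 6.0) = 0.51 × 2.3600 = 1.2036
delay to age 3: R₀ = 0.51 × (0.56 × 6.0) = 0.51 × 3.3600 = 1.7136
Higher: delay to age 3 (1.7136).

1.71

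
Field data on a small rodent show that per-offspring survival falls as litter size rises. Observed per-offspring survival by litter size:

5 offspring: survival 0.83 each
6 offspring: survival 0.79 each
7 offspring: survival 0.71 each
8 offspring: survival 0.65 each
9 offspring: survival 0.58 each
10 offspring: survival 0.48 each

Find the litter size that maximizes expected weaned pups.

Expected weaned pups = c × s(c):
  c=5: 5 × 0.83 = 4.150
  c=6: 6 × 0.79 = 4.740
  c=7: 7 × 0.71 = 4.970
  c=8: 8 × 0.65 = 5.200
  c=9: 9 × 0.58 = 5.220
  c=10: 10 × 0.48 = 4.800
Maximum at c = 9 (5.220 weaned pups).

9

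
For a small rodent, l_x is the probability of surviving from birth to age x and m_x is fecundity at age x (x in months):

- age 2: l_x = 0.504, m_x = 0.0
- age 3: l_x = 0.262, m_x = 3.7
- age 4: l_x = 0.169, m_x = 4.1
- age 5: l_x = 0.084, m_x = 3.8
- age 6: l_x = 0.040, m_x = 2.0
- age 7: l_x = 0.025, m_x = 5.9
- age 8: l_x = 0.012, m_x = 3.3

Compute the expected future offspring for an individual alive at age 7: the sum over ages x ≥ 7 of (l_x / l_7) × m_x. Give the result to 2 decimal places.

7.48

l_7 = 0.025. Conditional survival from age 7 to x is l_x / l_7.
  x=7: (0.025/0.025) × 5.9 = 5.9000
  x=8: (0.012/0.025) × 3.3 = 1.5840
Sum = 5.9000 + 1.5840 = 7.4840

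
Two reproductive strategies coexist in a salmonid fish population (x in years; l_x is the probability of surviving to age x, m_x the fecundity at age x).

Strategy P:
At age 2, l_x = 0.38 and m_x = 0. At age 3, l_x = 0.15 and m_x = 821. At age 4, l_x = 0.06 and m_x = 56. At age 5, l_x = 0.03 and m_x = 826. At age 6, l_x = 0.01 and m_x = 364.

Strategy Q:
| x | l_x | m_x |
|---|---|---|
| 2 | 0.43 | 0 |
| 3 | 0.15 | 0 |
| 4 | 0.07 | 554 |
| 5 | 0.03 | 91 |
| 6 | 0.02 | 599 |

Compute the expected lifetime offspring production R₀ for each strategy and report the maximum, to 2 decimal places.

154.93

Strategy P: R₀ = 0.38×0 + 0.15×821 + 0.06×56 + 0.03×826 + 0.01×364 = 154.9300
Strategy Q: R₀ = 0.43×0 + 0.15×0 + 0.07×554 + 0.03×91 + 0.02×599 = 53.4900
Highest R₀: strategy P with 154.9300.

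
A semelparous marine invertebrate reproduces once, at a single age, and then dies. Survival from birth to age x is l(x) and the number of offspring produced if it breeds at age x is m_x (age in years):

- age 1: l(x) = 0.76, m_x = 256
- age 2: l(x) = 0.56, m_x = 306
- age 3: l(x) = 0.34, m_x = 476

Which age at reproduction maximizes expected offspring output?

Expected offspring if breeding at age x = l(x) × m_x:
  age 1: 0.76 × 256 = 194.560
  age 2: 0.56 × 306 = 171.360
  age 3: 0.34 × 476 = 161.840
Maximum at age 1 (194.560).

1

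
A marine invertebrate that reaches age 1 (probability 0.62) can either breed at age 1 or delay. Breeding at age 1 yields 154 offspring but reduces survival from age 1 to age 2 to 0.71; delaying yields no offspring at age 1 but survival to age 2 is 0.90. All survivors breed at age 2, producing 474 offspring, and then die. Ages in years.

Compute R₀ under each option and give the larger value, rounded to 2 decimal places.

304.13

breed at age 1: R₀ = 0.62 × (154 + 0.71 × 474) = 0.62 × 490.5400 = 304.1348
delay to age 2: R₀ = 0.62 × (0.90 × 474) = 0.62 × 426.6000 = 264.4920
Higher: breed at age 1 (304.1348).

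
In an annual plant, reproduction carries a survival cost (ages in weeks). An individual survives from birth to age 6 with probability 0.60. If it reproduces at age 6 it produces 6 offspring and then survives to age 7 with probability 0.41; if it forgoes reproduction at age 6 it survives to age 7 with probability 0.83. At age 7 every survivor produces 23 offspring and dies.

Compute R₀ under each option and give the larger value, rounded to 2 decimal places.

breed at age 6: R₀ = 0.60 × (6 + 0.41 × 23) = 0.60 × 15.4300 = 9.2580
delay to age 7: R₀ = 0.60 × (0.83 × 23) = 0.60 × 19.0900 = 11.4540
Higher: delay to age 7 (11.4540).

11.45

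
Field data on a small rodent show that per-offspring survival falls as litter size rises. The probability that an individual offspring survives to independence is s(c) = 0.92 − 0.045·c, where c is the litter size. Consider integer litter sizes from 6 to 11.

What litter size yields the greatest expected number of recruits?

10

Expected recruits = c × s(c):
  c=6: 6 × 0.650 = 3.900
  c=7: 7 × 0.605 = 4.235
  c=8: 8 × 0.560 = 4.480
  c=9: 9 × 0.515 = 4.635
  c=10: 10 × 0.470 = 4.700
  c=11: 11 × 0.425 = 4.675
Maximum at c = 10 (4.700 recruits).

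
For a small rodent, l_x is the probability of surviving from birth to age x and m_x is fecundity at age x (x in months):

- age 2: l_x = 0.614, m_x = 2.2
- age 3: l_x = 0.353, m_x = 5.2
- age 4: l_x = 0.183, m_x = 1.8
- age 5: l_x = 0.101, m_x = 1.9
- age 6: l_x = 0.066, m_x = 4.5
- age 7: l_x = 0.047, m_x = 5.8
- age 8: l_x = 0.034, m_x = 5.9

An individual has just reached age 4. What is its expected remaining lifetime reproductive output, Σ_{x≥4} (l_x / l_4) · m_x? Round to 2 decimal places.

7.06

l_4 = 0.183. Conditional survival from age 4 to x is l_x / l_4.
  x=4: (0.183/0.183) × 1.8 = 1.8000
  x=5: (0.101/0.183) × 1.9 = 1.0486
  x=6: (0.066/0.183) × 4.5 = 1.6230
  x=7: (0.047/0.183) × 5.8 = 1.4896
  x=8: (0.034/0.183) × 5.9 = 1.0962
Sum = 1.8000 + 1.0486 + 1.6230 + 1.4896 + 1.0962 = 7.0574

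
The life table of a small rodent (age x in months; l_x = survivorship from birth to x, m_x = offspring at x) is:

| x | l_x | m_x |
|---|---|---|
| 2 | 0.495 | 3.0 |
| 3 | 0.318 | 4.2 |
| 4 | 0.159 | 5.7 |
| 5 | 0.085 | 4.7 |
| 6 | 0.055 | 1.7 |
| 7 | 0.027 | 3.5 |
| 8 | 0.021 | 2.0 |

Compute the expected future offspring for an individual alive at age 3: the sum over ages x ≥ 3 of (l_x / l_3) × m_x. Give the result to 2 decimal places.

l_3 = 0.318. Conditional survival from age 3 to x is l_x / l_3.
  x=3: (0.318/0.318) × 4.2 = 4.2000
  x=4: (0.159/0.318) × 5.7 = 2.8500
  x=5: (0.085/0.318) × 4.7 = 1.2563
  x=6: (0.055/0.318) × 1.7 = 0.2940
  x=7: (0.027/0.318) × 3.5 = 0.2972
  x=8: (0.021/0.318) × 2.0 = 0.1321
Sum = 4.2000 + 2.8500 + 1.2563 + 0.2940 + 0.2972 + 0.1321 = 9.0296

9.03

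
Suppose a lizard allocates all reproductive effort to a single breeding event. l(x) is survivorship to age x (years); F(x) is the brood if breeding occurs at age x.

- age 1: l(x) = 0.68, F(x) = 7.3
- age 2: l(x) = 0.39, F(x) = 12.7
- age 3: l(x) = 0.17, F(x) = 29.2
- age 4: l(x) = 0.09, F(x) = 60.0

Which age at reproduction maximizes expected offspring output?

4

Expected offspring if breeding at age x = l(x) × F(x):
  age 1: 0.68 × 7.3 = 4.964
  age 2: 0.39 × 12.7 = 4.953
  age 3: 0.17 × 29.2 = 4.964
  age 4: 0.09 × 60.0 = 5.400
Maximum at age 4 (5.400).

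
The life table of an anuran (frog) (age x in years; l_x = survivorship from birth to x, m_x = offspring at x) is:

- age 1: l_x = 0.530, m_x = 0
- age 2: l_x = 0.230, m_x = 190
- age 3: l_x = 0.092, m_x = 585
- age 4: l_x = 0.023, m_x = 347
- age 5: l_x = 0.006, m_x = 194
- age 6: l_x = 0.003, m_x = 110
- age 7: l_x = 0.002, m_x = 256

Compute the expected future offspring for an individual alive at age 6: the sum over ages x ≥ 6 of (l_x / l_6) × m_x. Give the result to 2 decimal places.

l_6 = 0.003. Conditional survival from age 6 to x is l_x / l_6.
  x=6: (0.003/0.003) × 110 = 110.0000
  x=7: (0.002/0.003) × 256 = 170.6667
Sum = 110.0000 + 170.6667 = 280.6667

280.67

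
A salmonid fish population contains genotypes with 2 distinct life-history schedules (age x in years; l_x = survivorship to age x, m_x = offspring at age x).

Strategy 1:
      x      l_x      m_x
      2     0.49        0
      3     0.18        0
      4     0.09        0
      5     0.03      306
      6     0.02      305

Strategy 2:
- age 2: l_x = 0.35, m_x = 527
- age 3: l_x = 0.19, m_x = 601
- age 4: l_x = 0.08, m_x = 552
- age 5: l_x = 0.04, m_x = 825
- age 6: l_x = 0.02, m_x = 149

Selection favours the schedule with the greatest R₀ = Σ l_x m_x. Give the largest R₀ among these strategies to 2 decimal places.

378.78

Strategy 1: R₀ = 0.49×0 + 0.18×0 + 0.09×0 + 0.03×306 + 0.02×305 = 15.2800
Strategy 2: R₀ = 0.35×527 + 0.19×601 + 0.08×552 + 0.04×825 + 0.02×149 = 378.7800
Highest R₀: strategy 2 with 378.7800.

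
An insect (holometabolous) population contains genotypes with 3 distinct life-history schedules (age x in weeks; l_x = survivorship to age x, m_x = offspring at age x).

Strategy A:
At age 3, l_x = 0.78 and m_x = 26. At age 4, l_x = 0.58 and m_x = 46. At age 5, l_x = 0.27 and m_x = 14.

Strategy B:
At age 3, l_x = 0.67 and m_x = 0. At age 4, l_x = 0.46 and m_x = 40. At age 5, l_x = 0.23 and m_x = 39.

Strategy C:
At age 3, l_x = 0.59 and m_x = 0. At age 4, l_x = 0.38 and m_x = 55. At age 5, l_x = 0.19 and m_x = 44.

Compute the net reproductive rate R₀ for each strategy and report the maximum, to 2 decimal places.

Strategy A: R₀ = 0.78×26 + 0.58×46 + 0.27×14 = 50.7400
Strategy B: R₀ = 0.67×0 + 0.46×40 + 0.23×39 = 27.3700
Strategy C: R₀ = 0.59×0 + 0.38×55 + 0.19×44 = 29.2600
Highest R₀: strategy A with 50.7400.

50.74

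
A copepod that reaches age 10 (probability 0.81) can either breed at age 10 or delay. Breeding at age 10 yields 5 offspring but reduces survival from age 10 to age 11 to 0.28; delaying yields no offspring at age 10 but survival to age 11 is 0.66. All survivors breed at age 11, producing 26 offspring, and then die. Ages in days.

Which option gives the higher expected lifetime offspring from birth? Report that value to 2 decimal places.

13.90

breed at age 10: R₀ = 0.81 × (5 + 0.28 × 26) = 0.81 × 12.2800 = 9.9468
delay to age 11: R₀ = 0.81 × (0.66 × 26) = 0.81 × 17.1600 = 13.8996
Higher: delay to age 11 (13.8996).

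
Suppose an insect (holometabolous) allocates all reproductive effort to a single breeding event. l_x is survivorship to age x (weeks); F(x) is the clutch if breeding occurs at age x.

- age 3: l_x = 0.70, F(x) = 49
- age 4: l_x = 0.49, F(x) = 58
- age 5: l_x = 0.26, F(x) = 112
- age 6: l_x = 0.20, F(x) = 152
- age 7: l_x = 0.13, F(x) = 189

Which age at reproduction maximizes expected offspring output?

Expected offspring if breeding at age x = l_x × F(x):
  age 3: 0.70 × 49 = 34.300
  age 4: 0.49 × 58 = 28.420
  age 5: 0.26 × 112 = 29.120
  age 6: 0.20 × 152 = 30.400
  age 7: 0.13 × 189 = 24.570
Maximum at age 3 (34.300).

3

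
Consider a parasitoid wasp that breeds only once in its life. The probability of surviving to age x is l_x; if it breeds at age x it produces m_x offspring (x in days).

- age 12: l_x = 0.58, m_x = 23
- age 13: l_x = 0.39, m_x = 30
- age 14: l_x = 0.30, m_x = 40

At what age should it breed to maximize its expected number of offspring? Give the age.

Expected offspring if breeding at age x = l_x × m_x:
  age 12: 0.58 × 23 = 13.340
  age 13: 0.39 × 30 = 11.700
  age 14: 0.30 × 40 = 12.000
Maximum at age 12 (13.340).

12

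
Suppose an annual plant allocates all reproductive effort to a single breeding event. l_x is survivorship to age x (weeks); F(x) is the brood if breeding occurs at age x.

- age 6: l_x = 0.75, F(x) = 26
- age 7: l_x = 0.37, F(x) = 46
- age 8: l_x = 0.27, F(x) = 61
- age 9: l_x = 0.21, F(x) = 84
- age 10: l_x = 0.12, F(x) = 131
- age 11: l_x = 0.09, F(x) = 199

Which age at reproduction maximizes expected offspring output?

6

Expected offspring if breeding at age x = l_x × F(x):
  age 6: 0.75 × 26 = 19.500
  age 7: 0.37 × 46 = 17.020
  age 8: 0.27 × 61 = 16.470
  age 9: 0.21 × 84 = 17.640
  age 10: 0.12 × 131 = 15.720
  age 11: 0.09 × 199 = 17.910
Maximum at age 6 (19.500).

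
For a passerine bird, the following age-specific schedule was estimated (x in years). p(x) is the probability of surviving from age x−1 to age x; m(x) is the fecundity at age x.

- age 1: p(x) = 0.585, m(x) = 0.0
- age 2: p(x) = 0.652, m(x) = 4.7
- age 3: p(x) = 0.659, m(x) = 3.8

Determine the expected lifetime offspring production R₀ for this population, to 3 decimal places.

2.748

Survivorship from birth: l_x = p_1·p_2·…·p_x.
  l_1 = 0.58500
  l_2 = 0.38142
  l_3 = 0.25136
R₀ = Σ l_x m(x):
  age 1: 0.58500 × 0.0 = 0.0000
  age 2: 0.38142 × 4.7 = 1.7927
  age 3: 0.25136 × 3.8 = 0.9552
R₀ = 0.0000 + 1.7927 + 0.9552 = 2.7478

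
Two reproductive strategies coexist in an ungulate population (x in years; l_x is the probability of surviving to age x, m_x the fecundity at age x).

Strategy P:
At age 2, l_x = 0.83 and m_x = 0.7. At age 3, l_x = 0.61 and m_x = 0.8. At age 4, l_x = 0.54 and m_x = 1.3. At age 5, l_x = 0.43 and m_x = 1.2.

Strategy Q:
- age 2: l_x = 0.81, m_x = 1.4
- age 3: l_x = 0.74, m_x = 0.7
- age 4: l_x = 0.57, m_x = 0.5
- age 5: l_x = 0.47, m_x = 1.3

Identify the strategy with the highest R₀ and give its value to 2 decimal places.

Strategy P: R₀ = 0.83×0.7 + 0.61×0.8 + 0.54×1.3 + 0.43×1.2 = 2.2870
Strategy Q: R₀ = 0.81×1.4 + 0.74×0.7 + 0.57×0.5 + 0.47×1.3 = 2.5480
Highest R₀: strategy Q with 2.5480.

2.55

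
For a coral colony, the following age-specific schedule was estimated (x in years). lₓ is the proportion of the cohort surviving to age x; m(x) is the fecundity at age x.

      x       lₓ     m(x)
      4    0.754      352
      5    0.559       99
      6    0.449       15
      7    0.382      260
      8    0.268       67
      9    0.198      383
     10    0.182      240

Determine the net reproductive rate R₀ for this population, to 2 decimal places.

564.27

R₀ = Σ lₓ m(x):
  age 4: 0.754 × 352 = 265.4080
  age 5: 0.559 × 99 = 55.3410
  age 6: 0.449 × 15 = 6.7350
  age 7: 0.382 × 260 = 99.3200
  age 8: 0.268 × 67 = 17.9560
  age 9: 0.198 × 383 = 75.8340
  age 10: 0.182 × 240 = 43.6800
R₀ = 265.4080 + 55.3410 + 6.7350 + 99.3200 + 17.9560 + 75.8340 + 43.6800 = 564.2740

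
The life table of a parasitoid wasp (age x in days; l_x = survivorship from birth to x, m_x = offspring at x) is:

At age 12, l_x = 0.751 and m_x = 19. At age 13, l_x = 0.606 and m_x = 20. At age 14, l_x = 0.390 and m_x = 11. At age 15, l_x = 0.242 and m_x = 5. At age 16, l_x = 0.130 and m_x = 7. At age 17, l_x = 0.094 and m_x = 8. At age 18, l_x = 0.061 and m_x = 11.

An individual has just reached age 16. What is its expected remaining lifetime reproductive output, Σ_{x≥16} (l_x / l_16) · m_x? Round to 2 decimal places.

17.95

l_16 = 0.130. Conditional survival from age 16 to x is l_x / l_16.
  x=16: (0.130/0.130) × 7 = 7.0000
  x=17: (0.094/0.130) × 8 = 5.7846
  x=18: (0.061/0.130) × 11 = 5.1615
Sum = 7.0000 + 5.7846 + 5.1615 = 17.9462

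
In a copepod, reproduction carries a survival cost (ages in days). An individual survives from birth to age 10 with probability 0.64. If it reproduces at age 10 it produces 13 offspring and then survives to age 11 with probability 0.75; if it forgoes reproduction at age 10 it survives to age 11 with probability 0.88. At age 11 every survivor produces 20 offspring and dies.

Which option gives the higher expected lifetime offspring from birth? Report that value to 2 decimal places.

17.92

breed at age 10: R₀ = 0.64 × (13 + 0.75 × 20) = 0.64 × 28.0000 = 17.9200
delay to age 11: R₀ = 0.64 × (0.88 × 20) = 0.64 × 17.6000 = 11.2640
Higher: breed at age 10 (17.9200).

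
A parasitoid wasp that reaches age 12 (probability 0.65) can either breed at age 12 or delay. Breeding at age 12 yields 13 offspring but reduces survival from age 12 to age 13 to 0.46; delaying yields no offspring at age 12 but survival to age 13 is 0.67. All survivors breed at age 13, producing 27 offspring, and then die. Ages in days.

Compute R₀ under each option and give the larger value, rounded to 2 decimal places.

breed at age 12: R₀ = 0.65 × (13 + 0.46 × 27) = 0.65 × 25.4200 = 16.5230
delay to age 13: R₀ = 0.65 × (0.67 × 27) = 0.65 × 18.0900 = 11.7585
Higher: breed at age 12 (16.5230).

16.52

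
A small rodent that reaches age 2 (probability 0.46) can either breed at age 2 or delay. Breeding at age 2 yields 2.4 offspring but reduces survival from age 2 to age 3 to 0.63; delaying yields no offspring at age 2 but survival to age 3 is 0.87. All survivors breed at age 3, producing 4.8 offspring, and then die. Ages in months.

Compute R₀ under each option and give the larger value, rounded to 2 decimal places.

2.50

breed at age 2: R₀ = 0.46 × (2.4 + 0.63 × 4.8) = 0.46 × 5.4240 = 2.4950
delay to age 3: R₀ = 0.46 × (0.87 × 4.8) = 0.46 × 4.1760 = 1.9210
Higher: breed at age 2 (2.4950).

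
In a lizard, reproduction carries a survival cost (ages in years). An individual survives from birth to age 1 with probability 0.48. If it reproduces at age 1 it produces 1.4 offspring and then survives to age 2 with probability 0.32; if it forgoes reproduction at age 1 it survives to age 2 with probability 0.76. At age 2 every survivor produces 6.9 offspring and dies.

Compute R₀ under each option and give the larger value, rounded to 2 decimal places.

2.52

breed at age 1: R₀ = 0.48 × (1.4 + 0.32 × 6.9) = 0.48 × 3.6080 = 1.7318
delay to age 2: R₀ = 0.48 × (0.76 × 6.9) = 0.48 × 5.2440 = 2.5171
Higher: delay to age 2 (2.5171).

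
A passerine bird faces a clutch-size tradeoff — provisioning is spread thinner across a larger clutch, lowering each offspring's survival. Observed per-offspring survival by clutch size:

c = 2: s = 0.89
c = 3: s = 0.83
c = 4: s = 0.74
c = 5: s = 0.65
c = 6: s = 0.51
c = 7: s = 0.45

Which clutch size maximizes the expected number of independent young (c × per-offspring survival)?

5

Expected independent young = c × s(c):
  c=2: 2 × 0.89 = 1.780
  c=3: 3 × 0.83 = 2.490
  c=4: 4 × 0.74 = 2.960
  c=5: 5 × 0.65 = 3.250
  c=6: 6 × 0.51 = 3.060
  c=7: 7 × 0.45 = 3.150
Maximum at c = 5 (3.250 independent young).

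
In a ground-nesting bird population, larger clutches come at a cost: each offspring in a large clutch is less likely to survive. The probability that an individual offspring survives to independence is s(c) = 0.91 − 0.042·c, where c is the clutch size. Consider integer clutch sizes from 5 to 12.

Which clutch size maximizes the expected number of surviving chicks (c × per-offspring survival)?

11

Expected surviving chicks = c × s(c):
  c=5: 5 × 0.700 = 3.500
  c=6: 6 × 0.658 = 3.948
  c=7: 7 × 0.616 = 4.312
  c=8: 8 × 0.574 = 4.592
  c=9: 9 × 0.532 = 4.788
  c=10: 10 × 0.490 = 4.900
  c=11: 11 × 0.448 = 4.928
  c=12: 12 × 0.406 = 4.872
Maximum at c = 11 (4.928 surviving chicks).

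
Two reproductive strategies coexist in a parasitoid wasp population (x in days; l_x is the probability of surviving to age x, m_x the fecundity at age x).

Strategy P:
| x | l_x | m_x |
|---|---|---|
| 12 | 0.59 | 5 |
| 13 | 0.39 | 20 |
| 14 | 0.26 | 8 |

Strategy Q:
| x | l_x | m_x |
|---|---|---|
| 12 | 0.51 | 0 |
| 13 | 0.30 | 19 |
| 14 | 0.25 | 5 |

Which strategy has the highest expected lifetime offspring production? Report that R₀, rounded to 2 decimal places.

Strategy P: R₀ = 0.59×5 + 0.39×20 + 0.26×8 = 12.8300
Strategy Q: R₀ = 0.51×0 + 0.30×19 + 0.25×5 = 6.9500
Highest R₀: strategy P with 12.8300.

12.83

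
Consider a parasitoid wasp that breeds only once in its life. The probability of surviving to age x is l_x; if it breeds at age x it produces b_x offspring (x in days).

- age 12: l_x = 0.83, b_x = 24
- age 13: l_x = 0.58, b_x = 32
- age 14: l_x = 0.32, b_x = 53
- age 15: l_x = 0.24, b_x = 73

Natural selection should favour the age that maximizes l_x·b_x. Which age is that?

12

Expected offspring if breeding at age x = l_x × b_x:
  age 12: 0.83 × 24 = 19.920
  age 13: 0.58 × 32 = 18.560
  age 14: 0.32 × 53 = 16.960
  age 15: 0.24 × 73 = 17.520
Maximum at age 12 (19.920).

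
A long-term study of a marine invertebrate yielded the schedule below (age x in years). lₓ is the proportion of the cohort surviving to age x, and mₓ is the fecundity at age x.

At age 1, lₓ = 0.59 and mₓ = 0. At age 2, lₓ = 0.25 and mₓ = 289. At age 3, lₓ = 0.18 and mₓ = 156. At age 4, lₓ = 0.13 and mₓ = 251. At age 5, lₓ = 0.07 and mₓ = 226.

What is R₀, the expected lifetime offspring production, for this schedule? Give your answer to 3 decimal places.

148.780

R₀ = Σ lₓ mₓ:
  age 1: 0.59 × 0 = 0.0000
  age 2: 0.25 × 289 = 72.2500
  age 3: 0.18 × 156 = 28.0800
  age 4: 0.13 × 251 = 32.6300
  age 5: 0.07 × 226 = 15.8200
R₀ = 0.0000 + 72.2500 + 28.0800 + 32.6300 + 15.8200 = 148.7800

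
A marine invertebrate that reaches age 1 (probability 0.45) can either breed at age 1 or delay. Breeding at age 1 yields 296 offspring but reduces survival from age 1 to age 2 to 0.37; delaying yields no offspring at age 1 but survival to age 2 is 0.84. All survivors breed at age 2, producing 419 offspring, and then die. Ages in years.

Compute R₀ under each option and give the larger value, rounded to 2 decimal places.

202.96

breed at age 1: R₀ = 0.45 × (296 + 0.37 × 419) = 0.45 × 451.0300 = 202.9635
delay to age 2: R₀ = 0.45 × (0.84 × 419) = 0.45 × 351.9600 = 158.3820
Higher: breed at age 1 (202.9635).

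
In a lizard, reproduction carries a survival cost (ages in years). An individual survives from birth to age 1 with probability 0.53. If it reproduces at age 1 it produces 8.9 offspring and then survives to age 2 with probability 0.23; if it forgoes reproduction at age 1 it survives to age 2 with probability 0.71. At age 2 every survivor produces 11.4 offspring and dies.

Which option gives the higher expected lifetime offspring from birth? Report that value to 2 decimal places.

breed at age 1: R₀ = 0.53 × (8.9 + 0.23 × 11.4) = 0.53 × 11.5220 = 6.1067
delay to age 2: R₀ = 0.53 × (0.71 × 11.4) = 0.53 × 8.0940 = 4.2898
Higher: breed at age 1 (6.1067).

6.11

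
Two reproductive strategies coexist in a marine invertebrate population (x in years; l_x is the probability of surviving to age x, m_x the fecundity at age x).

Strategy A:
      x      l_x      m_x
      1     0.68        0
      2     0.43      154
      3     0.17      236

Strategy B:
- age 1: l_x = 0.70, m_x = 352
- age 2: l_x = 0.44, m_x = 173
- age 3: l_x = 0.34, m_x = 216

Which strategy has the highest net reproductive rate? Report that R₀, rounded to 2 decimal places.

Strategy A: R₀ = 0.68×0 + 0.43×154 + 0.17×236 = 106.3400
Strategy B: R₀ = 0.70×352 + 0.44×173 + 0.34×216 = 395.9600
Highest R₀: strategy B with 395.9600.

395.96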